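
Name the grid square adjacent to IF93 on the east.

Longitude square 9; +1 → 10, wraps to 0, carry into field.
Longitude field I = 8; +1 → 9 = J.
The latitude characters are unchanged.

JF03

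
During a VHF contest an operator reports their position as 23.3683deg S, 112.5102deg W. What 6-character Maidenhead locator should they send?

Offset from 180°W / 90°S: lon 67.4898°, lat 66.6317°.
Field: 67.4898/20 → 3 → D, 66.6317/10 → 6 → G; chars DG.
Square: 7.4898/2 → 3, 6.6317/1 → 6; chars 36.
Subsquare: 1.4898/0.0833333 → 17 → r, 0.6317/0.0416667 → 15 → p; chars rp.

DG36rp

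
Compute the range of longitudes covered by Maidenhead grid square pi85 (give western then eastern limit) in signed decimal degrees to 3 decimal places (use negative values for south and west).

Field P=15, I=8: +15·20° lon, +8·10° lat → SW at lon 120°, lat -10°.
Square 8, 5: +8·2° lon, +5·1° lat → SW at lon 136°, lat -5°.
Cell spans 2° lon × 1° lat.
west 136.000, east 138.000.

136.000, 138.000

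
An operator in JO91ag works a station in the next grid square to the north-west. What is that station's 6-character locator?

JO81xh

Longitude subsquare a = 0; −1 → -1, wraps to 23 = x, carry into square.
Longitude square 9; −1 → 8.
Latitude subsquare g = 6; +1 → 7 = h.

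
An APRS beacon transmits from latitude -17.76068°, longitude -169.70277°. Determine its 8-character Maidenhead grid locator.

AH52df57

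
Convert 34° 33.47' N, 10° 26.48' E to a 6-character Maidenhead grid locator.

JM54fn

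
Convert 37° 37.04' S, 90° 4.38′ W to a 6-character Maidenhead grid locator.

Shift to the Maidenhead origin (180°W, 90°S): lon 89.9270, lat 52.3827.
Field: lon ⌊89.9270/20⌋ = 4 → E; lat ⌊52.3827/10⌋ = 5 → F.
Square: lon ⌊9.9270/2⌋ = 4; lat ⌊2.3827/1⌋ = 2.
Subsquare: lon ⌊1.9270/0.0833333⌋ = 23 → x; lat ⌊0.3827/0.0416667⌋ = 9 → j.

EF42xj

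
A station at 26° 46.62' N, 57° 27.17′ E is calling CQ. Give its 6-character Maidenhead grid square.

LL86rs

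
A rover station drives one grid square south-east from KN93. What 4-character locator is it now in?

LN02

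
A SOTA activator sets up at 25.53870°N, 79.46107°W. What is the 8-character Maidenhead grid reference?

Offset from 180°W / 90°S: lon 100.53893°, lat 115.53870°.
Field: 100.53893/20 → 5 → F, 115.53870/10 → 11 → L; chars FL.
Square: 0.53893/2 → 0, 5.53870/1 → 5; chars 05.
Subsquare: 0.53893/0.0833333 → 6 → g, 0.53870/0.0416667 → 12 → m; chars gm.
Extended square: 0.03893/0.00833333 → 4, 0.03870/0.00416667 → 9; chars 49.

FL05gm49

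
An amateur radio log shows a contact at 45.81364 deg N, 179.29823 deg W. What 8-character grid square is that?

AN05it45

Shift to the Maidenhead origin (180°W, 90°S): lon 0.70177, lat 135.81364.
Field (20°×10°, letters A–R): 0.70177/20 → 0 → A, 135.81364/10 → 13 → N; chars AN.
Square (2°×1°, digits 0–9): 0.70177/2 → 0, 5.81364/1 → 5; chars 05.
Subsquare (5′×2.5′, letters a–x): 0.70177/0.0833333 → 8 → i, 0.81364/0.0416667 → 19 → t; chars it.
Extended square (30″×15″, digits 0–9): 0.03510/0.00833333 → 4, 0.02197/0.00416667 → 5; chars 45.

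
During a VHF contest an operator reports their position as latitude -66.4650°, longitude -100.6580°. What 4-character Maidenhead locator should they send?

Shift to the Maidenhead origin (180°W, 90°S): lon 79.34, lat 23.53.
Field: 79.34/20 → 3 → D, 23.53/10 → 2 → C; chars DC.
Square: 19.34/2 → 9, 3.53/1 → 3; chars 93.

DC93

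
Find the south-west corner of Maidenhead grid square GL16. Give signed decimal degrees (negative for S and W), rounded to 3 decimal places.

Field G=6, L=11: +6·20° lon, +11·10° lat → SW at lon -60°, lat 20°.
Square 1, 6: +1·2° lon, +6·1° lat → SW at lon -58°, lat 26°.
latitude 26.000, longitude -58.000.

26.000, -58.000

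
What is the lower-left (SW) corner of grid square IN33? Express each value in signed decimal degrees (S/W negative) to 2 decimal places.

Field I=8, N=13: +8·20° lon, +13·10° lat → SW at lon -20°, lat 40°.
Square 3, 3: +3·2° lon, +3·1° lat → SW at lon -14°, lat 43°.
latitude 43.00, longitude -14.00.

43.00, -14.00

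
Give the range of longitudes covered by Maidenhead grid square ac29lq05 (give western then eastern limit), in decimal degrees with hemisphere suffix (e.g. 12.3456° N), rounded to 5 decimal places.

175.08333° W, 175.07500° W

Field A=0, C=2: +0·20° lon, +2·10° lat → SW at lon -180°, lat -70°.
Square 2, 9: +2·2° lon, +9·1° lat → SW at lon -176°, lat -61°.
Subsquare l=11, q=16: +11·0.0833333° lon, +16·0.0416667° lat → SW at lon -175.083°, lat -60.3333°.
Extended square 0, 5: +0·0.00833333° lon, +5·0.00416667° lat → SW at lon -175.083°, lat -60.3125°.
Cell spans 0.00833333° lon × 0.00416667° lat.
west 175.08333° W, east 175.07500° W.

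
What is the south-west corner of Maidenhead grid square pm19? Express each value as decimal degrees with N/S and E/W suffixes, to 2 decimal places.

Field P=15, M=12: +15·20° lon, +12·10° lat → SW at lon 120°, lat 30°.
Square 1, 9: +1·2° lon, +9·1° lat → SW at lon 122°, lat 39°.
latitude 39.00° N, longitude 122.00° E.

39.00° N, 122.00° E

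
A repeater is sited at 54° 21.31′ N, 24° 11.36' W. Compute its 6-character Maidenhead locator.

HO74vi

Add 180° to longitude and 90° to latitude: 155.8107, 144.3552.
Field (20°×10°, letters A–R): lon ⌊155.8107/20⌋ = 7 → H; lat ⌊144.3552/10⌋ = 14 → O.
Square (2°×1°, digits 0–9): lon ⌊15.8107/2⌋ = 7; lat ⌊4.3552/1⌋ = 4.
Subsquare (5′×2.5′, letters a–x): lon ⌊1.8107/0.0833333⌋ = 21 → v; lat ⌊0.3552/0.0416667⌋ = 8 → i.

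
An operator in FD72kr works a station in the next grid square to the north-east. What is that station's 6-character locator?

FD72ls

Longitude subsquare k = 10; +1 → 11 = l.
Latitude subsquare r = 17; +1 → 18 = s.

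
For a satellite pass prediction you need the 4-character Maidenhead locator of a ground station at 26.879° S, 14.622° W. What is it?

Offset from 180°W / 90°S: lon 165.38°, lat 63.12°.
Field: lon ⌊165.38/20⌋ = 8 → I; lat ⌊63.12/10⌋ = 6 → G.
Square: lon ⌊5.38/2⌋ = 2; lat ⌊3.12/1⌋ = 3.

IG23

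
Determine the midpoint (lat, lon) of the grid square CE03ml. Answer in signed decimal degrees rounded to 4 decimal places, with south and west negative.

-46.5208, -138.9583

Field C=2, E=4: +2·20° lon, +4·10° lat → SW at lon -140°, lat -50°.
Square 0, 3: +0·2° lon, +3·1° lat → SW at lon -140°, lat -47°.
Subsquare m=12, l=11: +12·0.0833333° lon, +11·0.0416667° lat → SW at lon -139°, lat -46.5417°.
Cell spans 0.0833333° lon × 0.0416667° lat. Centre is SW corner plus half of each.
latitude -46.5208, longitude -138.9583.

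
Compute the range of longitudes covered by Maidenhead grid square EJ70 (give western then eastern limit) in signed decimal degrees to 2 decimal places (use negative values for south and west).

-86.00, -84.00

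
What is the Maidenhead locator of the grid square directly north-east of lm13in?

LM13jo

Longitude subsquare i = 8; +1 → 9 = j.
Latitude subsquare n = 13; +1 → 14 = o.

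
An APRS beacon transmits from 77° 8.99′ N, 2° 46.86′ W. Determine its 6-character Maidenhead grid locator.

Offset from 180°W / 90°S: lon 177.2190°, lat 167.1498°.
Field: 177.2190/20 → 8 → I, 167.1498/10 → 16 → Q; chars IQ.
Square: 17.2190/2 → 8, 7.1498/1 → 7; chars 87.
Subsquare: 1.2190/0.0833333 → 14 → o, 0.1498/0.0416667 → 3 → d; chars od.

IQ87od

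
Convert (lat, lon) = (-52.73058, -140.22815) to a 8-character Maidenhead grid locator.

BD97vg24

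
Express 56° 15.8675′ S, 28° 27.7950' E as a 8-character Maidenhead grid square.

Offset from 180°W / 90°S: lon 208.46325°, lat 33.73554°.
Field: lon ⌊208.46325/20⌋ = 10 → K; lat ⌊33.73554/10⌋ = 3 → D.
Square: lon ⌊8.46325/2⌋ = 4; lat ⌊3.73554/1⌋ = 3.
Subsquare: lon ⌊0.46325/0.0833333⌋ = 5 → f; lat ⌊0.73554/0.0416667⌋ = 17 → r.
Extended square: lon ⌊0.04658/0.00833333⌋ = 5; lat ⌊0.02721/0.00416667⌋ = 6.

KD43fr56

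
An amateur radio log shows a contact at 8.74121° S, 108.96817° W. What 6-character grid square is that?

Shift to the Maidenhead origin (180°W, 90°S): lon 71.0318, lat 81.2588.
Field: lon ⌊71.0318/20⌋ = 3 → D; lat ⌊81.2588/10⌋ = 8 → I.
Square: lon ⌊11.0318/2⌋ = 5; lat ⌊1.2588/1⌋ = 1.
Subsquare: lon ⌊1.0318/0.0833333⌋ = 12 → m; lat ⌊0.2588/0.0416667⌋ = 6 → g.

DI51mg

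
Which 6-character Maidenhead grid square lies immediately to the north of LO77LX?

LO78la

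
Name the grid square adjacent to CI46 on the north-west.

CI37

Longitude square 4; −1 → 3.
Latitude square 6; +1 → 7.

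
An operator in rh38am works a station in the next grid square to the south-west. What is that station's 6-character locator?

RH28xl

Longitude subsquare a = 0; −1 → -1, wraps to 23 = x, carry into square.
Longitude square 3; −1 → 2.
Latitude subsquare m = 12; −1 → 11 = l.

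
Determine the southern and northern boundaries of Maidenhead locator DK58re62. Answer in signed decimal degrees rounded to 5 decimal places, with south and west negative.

18.17500, 18.17917

Field D=3, K=10: +3·20° lon, +10·10° lat → SW at lon -120°, lat 10°.
Square 5, 8: +5·2° lon, +8·1° lat → SW at lon -110°, lat 18°.
Subsquare r=17, e=4: +17·0.0833333° lon, +4·0.0416667° lat → SW at lon -108.583°, lat 18.1667°.
Extended square 6, 2: +6·0.00833333° lon, +2·0.00416667° lat → SW at lon -108.533°, lat 18.175°.
Cell spans 0.00833333° lon × 0.00416667° lat.
south 18.17500, north 18.17917.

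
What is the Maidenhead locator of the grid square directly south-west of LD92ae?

LD82xd

Longitude subsquare a = 0; −1 → -1, wraps to 23 = x, carry into square.
Longitude square 9; −1 → 8.
Latitude subsquare e = 4; −1 → 3 = d.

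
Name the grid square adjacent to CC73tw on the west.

Longitude subsquare t = 19; −1 → 18 = s.
The latitude characters are unchanged.

CC73sw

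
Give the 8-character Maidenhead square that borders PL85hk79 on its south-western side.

Longitude extended square 7; −1 → 6.
Latitude extended square 9; −1 → 8.

PL85hk68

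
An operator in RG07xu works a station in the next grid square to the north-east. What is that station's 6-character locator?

RG17av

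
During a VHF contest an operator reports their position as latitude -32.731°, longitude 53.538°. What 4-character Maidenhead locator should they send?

LF67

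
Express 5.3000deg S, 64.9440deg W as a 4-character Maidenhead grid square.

FI74

Shift to the Maidenhead origin (180°W, 90°S): lon 115.06, lat 84.70.
Field: 115.06/20 → 5 → F, 84.70/10 → 8 → I; chars FI.
Square: 15.06/2 → 7, 4.70/1 → 4; chars 74.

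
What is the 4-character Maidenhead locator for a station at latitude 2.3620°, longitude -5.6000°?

IJ72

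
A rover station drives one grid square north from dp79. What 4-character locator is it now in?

DQ70

Latitude square 9; +1 → 10, wraps to 0, carry into field.
Latitude field P = 15; +1 → 16 = Q.
The longitude characters are unchanged.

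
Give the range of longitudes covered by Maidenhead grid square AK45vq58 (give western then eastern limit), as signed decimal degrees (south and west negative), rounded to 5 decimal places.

-170.20833, -170.20000

Field A=0, K=10: +0·20° lon, +10·10° lat → SW at lon -180°, lat 10°.
Square 4, 5: +4·2° lon, +5·1° lat → SW at lon -172°, lat 15°.
Subsquare v=21, q=16: +21·0.0833333° lon, +16·0.0416667° lat → SW at lon -170.25°, lat 15.6667°.
Extended square 5, 8: +5·0.00833333° lon, +8·0.00416667° lat → SW at lon -170.208°, lat 15.7°.
Cell spans 0.00833333° lon × 0.00416667° lat.
west -170.20833, east -170.20000.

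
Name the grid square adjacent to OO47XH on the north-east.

Longitude subsquare x = 23; +1 → 24, wraps to 0 = a, carry into square.
Longitude square 4; +1 → 5.
Latitude subsquare h = 7; +1 → 8 = i.

OO57ai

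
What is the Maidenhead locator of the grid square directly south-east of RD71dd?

RD71ec

Longitude subsquare d = 3; +1 → 4 = e.
Latitude subsquare d = 3; −1 → 2 = c.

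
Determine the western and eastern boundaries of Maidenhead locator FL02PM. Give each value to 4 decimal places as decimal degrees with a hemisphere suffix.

Field F=5, L=11: +5·20° lon, +11·10° lat → SW at lon -80°, lat 20°.
Square 0, 2: +0·2° lon, +2·1° lat → SW at lon -80°, lat 22°.
Subsquare p=15, m=12: +15·0.0833333° lon, +12·0.0416667° lat → SW at lon -78.75°, lat 22.5°.
Cell spans 0.0833333° lon × 0.0416667° lat.
west 78.7500° W, east 78.6667° W.

78.7500° W, 78.6667° W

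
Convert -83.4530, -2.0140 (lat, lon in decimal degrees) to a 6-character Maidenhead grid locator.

IA86xn

Shift to the Maidenhead origin (180°W, 90°S): lon 177.9860, lat 6.5470.
Field: lon ⌊177.9860/20⌋ = 8 → I; lat ⌊6.5470/10⌋ = 0 → A.
Square: lon ⌊17.9860/2⌋ = 8; lat ⌊6.5470/1⌋ = 6.
Subsquare: lon ⌊1.9860/0.0833333⌋ = 23 → x; lat ⌊0.5470/0.0416667⌋ = 13 → n.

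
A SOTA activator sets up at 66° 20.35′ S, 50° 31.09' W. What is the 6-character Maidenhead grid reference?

GC43rp

Shift to the Maidenhead origin (180°W, 90°S): lon 129.4818, lat 23.6608.
Field: 129.4818/20 → 6 → G, 23.6608/10 → 2 → C; chars GC.
Square: 9.4818/2 → 4, 3.6608/1 → 3; chars 43.
Subsquare: 1.4818/0.0833333 → 17 → r, 0.6608/0.0416667 → 15 → p; chars rp.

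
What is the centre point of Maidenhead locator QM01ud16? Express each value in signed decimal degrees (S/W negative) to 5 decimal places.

31.15208, 141.67917

Field Q=16, M=12: +16·20° lon, +12·10° lat → SW at lon 140°, lat 30°.
Square 0, 1: +0·2° lon, +1·1° lat → SW at lon 140°, lat 31°.
Subsquare u=20, d=3: +20·0.0833333° lon, +3·0.0416667° lat → SW at lon 141.667°, lat 31.125°.
Extended square 1, 6: +1·0.00833333° lon, +6·0.00416667° lat → SW at lon 141.675°, lat 31.15°.
Cell spans 0.00833333° lon × 0.00416667° lat. Centre is SW corner plus half of each.
latitude 31.15208, longitude 141.67917.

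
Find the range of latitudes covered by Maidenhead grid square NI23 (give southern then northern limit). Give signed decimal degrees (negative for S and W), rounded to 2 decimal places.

-7.00, -6.00

Field N=13, I=8: +13·20° lon, +8·10° lat → SW at lon 80°, lat -10°.
Square 2, 3: +2·2° lon, +3·1° lat → SW at lon 84°, lat -7°.
Cell spans 2° lon × 1° lat.
south -7.00, north -6.00.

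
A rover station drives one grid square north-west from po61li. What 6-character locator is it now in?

PO61kj

Longitude subsquare l = 11; −1 → 10 = k.
Latitude subsquare i = 8; +1 → 9 = j.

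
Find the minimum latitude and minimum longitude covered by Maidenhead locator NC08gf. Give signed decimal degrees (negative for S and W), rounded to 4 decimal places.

-61.7917, 80.5000

Field N=13, C=2: +13·20° lon, +2·10° lat → SW at lon 80°, lat -70°.
Square 0, 8: +0·2° lon, +8·1° lat → SW at lon 80°, lat -62°.
Subsquare g=6, f=5: +6·0.0833333° lon, +5·0.0416667° lat → SW at lon 80.5°, lat -61.7917°.
latitude -61.7917, longitude 80.5000.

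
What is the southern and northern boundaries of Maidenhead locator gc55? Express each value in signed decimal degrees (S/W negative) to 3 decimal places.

-65.000, -64.000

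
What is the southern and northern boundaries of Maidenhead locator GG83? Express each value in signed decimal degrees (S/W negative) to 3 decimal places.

Field G=6, G=6: +6·20° lon, +6·10° lat → SW at lon -60°, lat -30°.
Square 8, 3: +8·2° lon, +3·1° lat → SW at lon -44°, lat -27°.
Cell spans 2° lon × 1° lat.
south -27.000, north -26.000.

-27.000, -26.000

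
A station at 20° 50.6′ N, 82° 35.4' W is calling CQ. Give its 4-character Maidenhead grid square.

EL80

Shift to the Maidenhead origin (180°W, 90°S): lon 97.41, lat 110.84.
Field: lon ⌊97.41/20⌋ = 4 → E; lat ⌊110.84/10⌋ = 11 → L.
Square: lon ⌊17.41/2⌋ = 8; lat ⌊0.84/1⌋ = 0.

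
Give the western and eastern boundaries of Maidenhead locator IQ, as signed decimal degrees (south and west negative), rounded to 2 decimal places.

-20.00, 0.00

Field I=8, Q=16: +8·20° lon, +16·10° lat → SW at lon -20°, lat 70°.
Cell spans 20° lon × 10° lat.
west -20.00, east 0.00.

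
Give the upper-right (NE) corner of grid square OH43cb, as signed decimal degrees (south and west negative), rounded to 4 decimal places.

-16.9167, 108.2500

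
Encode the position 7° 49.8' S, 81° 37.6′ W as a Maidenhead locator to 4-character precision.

EI92

Add 180° to longitude and 90° to latitude: 98.37, 82.17.
Field: lon ⌊98.37/20⌋ = 4 → E; lat ⌊82.17/10⌋ = 8 → I.
Square: lon ⌊18.37/2⌋ = 9; lat ⌊2.17/1⌋ = 2.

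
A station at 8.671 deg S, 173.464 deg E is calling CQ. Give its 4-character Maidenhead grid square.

RI61

Offset from 180°W / 90°S: lon 353.46°, lat 81.33°.
Field: 353.46/20 → 17 → R, 81.33/10 → 8 → I; chars RI.
Square: 13.46/2 → 6, 1.33/1 → 1; chars 61.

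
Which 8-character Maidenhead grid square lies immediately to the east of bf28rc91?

Longitude extended square 9; +1 → 10, wraps to 0, carry into subsquare.
Longitude subsquare r = 17; +1 → 18 = s.
The latitude characters are unchanged.

BF28sc01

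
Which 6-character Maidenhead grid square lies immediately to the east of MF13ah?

MF13bh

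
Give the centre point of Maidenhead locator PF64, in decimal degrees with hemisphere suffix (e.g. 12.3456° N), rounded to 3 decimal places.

Field P=15, F=5: +15·20° lon, +5·10° lat → SW at lon 120°, lat -40°.
Square 6, 4: +6·2° lon, +4·1° lat → SW at lon 132°, lat -36°.
Cell spans 2° lon × 1° lat. Centre is SW corner plus half of each.
latitude 35.500° S, longitude 133.000° E.

35.500° S, 133.000° E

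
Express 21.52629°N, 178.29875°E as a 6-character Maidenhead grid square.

RL91dm

Offset from 180°W / 90°S: lon 358.2988°, lat 111.5263°.
Field: lon ⌊358.2988/20⌋ = 17 → R; lat ⌊111.5263/10⌋ = 11 → L.
Square: lon ⌊18.2988/2⌋ = 9; lat ⌊1.5263/1⌋ = 1.
Subsquare: lon ⌊0.2988/0.0833333⌋ = 3 → d; lat ⌊0.5263/0.0416667⌋ = 12 → m.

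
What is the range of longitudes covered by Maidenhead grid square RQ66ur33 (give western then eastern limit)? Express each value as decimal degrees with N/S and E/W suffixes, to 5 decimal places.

173.69167° E, 173.70000° E

Field R=17, Q=16: +17·20° lon, +16·10° lat → SW at lon 160°, lat 70°.
Square 6, 6: +6·2° lon, +6·1° lat → SW at lon 172°, lat 76°.
Subsquare u=20, r=17: +20·0.0833333° lon, +17·0.0416667° lat → SW at lon 173.667°, lat 76.7083°.
Extended square 3, 3: +3·0.00833333° lon, +3·0.00416667° lat → SW at lon 173.692°, lat 76.7208°.
Cell spans 0.00833333° lon × 0.00416667° lat.
west 173.69167° E, east 173.70000° E.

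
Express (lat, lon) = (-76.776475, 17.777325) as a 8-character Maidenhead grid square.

JB83vf33

Offset from 180°W / 90°S: lon 197.77732°, lat 13.22352°.
Field: lon ⌊197.77732/20⌋ = 9 → J; lat ⌊13.22352/10⌋ = 1 → B.
Square: lon ⌊17.77732/2⌋ = 8; lat ⌊3.22352/1⌋ = 3.
Subsquare: lon ⌊1.77732/0.0833333⌋ = 21 → v; lat ⌊0.22352/0.0416667⌋ = 5 → f.
Extended square: lon ⌊0.02732/0.00833333⌋ = 3; lat ⌊0.01519/0.00416667⌋ = 3.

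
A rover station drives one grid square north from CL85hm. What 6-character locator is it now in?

CL85hn

Latitude subsquare m = 12; +1 → 13 = n.
The longitude characters are unchanged.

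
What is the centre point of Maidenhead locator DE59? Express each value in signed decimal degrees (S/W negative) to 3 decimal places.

Field D=3, E=4: +3·20° lon, +4·10° lat → SW at lon -120°, lat -50°.
Square 5, 9: +5·2° lon, +9·1° lat → SW at lon -110°, lat -41°.
Cell spans 2° lon × 1° lat. Centre is SW corner plus half of each.
latitude -40.500, longitude -109.000.

-40.500, -109.000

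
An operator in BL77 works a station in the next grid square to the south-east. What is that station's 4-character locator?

BL86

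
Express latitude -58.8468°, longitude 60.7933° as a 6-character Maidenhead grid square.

MD01jd

Shift to the Maidenhead origin (180°W, 90°S): lon 240.7933, lat 31.1532.
Field (20°×10°, letters A–R): 240.7933/20 → 12 → M, 31.1532/10 → 3 → D; chars MD.
Square (2°×1°, digits 0–9): 0.7933/2 → 0, 1.1532/1 → 1; chars 01.
Subsquare (5′×2.5′, letters a–x): 0.7933/0.0833333 → 9 → j, 0.1532/0.0416667 → 3 → d; chars jd.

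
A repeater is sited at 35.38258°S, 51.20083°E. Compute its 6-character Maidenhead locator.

Add 180° to longitude and 90° to latitude: 231.2008, 54.6174.
Field: 231.2008/20 → 11 → L, 54.6174/10 → 5 → F; chars LF.
Square: 11.2008/2 → 5, 4.6174/1 → 4; chars 54.
Subsquare: 1.2008/0.0833333 → 14 → o, 0.6174/0.0416667 → 14 → o; chars oo.

LF54oo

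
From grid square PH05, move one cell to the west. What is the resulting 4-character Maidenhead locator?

Longitude square 0; −1 → -1, wraps to 9, carry into field.
Longitude field P = 15; −1 → 14 = O.
The latitude characters are unchanged.

OH95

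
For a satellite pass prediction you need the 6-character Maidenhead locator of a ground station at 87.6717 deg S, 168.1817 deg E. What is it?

RA42ch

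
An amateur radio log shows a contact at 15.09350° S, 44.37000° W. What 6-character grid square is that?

GH74tv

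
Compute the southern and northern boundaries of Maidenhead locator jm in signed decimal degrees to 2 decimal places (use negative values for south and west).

30.00, 40.00

Field J=9, M=12: +9·20° lon, +12·10° lat → SW at lon 0°, lat 30°.
Cell spans 20° lon × 10° lat.
south 30.00, north 40.00.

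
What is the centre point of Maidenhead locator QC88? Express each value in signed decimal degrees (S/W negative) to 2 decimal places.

-61.50, 157.00

Field Q=16, C=2: +16·20° lon, +2·10° lat → SW at lon 140°, lat -70°.
Square 8, 8: +8·2° lon, +8·1° lat → SW at lon 156°, lat -62°.
Cell spans 2° lon × 1° lat. Centre is SW corner plus half of each.
latitude -61.50, longitude 157.00.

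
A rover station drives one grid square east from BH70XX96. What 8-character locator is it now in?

Longitude extended square 9; +1 → 10, wraps to 0, carry into subsquare.
Longitude subsquare x = 23; +1 → 24, wraps to 0 = a, carry into square.
Longitude square 7; +1 → 8.
The latitude characters are unchanged.

BH80ax06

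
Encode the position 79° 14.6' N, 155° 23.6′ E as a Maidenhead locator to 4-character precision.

Offset from 180°W / 90°S: lon 335.39°, lat 169.24°.
Field: lon ⌊335.39/20⌋ = 16 → Q; lat ⌊169.24/10⌋ = 16 → Q.
Square: lon ⌊15.39/2⌋ = 7; lat ⌊9.24/1⌋ = 9.

QQ79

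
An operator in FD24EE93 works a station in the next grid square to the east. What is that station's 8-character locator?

FD24fe03

Longitude extended square 9; +1 → 10, wraps to 0, carry into subsquare.
Longitude subsquare e = 4; +1 → 5 = f.
The latitude characters are unchanged.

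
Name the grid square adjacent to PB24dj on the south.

PB24di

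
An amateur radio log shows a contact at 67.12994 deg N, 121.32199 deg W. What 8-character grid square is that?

CP97id11

Offset from 180°W / 90°S: lon 58.67801°, lat 157.12994°.
Field: lon ⌊58.67801/20⌋ = 2 → C; lat ⌊157.12994/10⌋ = 15 → P.
Square: lon ⌊18.67801/2⌋ = 9; lat ⌊7.12994/1⌋ = 7.
Subsquare: lon ⌊0.67801/0.0833333⌋ = 8 → i; lat ⌊0.12994/0.0416667⌋ = 3 → d.
Extended square: lon ⌊0.01134/0.00833333⌋ = 1; lat ⌊0.00494/0.00416667⌋ = 1.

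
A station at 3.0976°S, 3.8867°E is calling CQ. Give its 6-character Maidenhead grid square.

Add 180° to longitude and 90° to latitude: 183.8867, 86.9024.
Field: lon ⌊183.8867/20⌋ = 9 → J; lat ⌊86.9024/10⌋ = 8 → I.
Square: lon ⌊3.8867/2⌋ = 1; lat ⌊6.9024/1⌋ = 6.
Subsquare: lon ⌊1.8867/0.0833333⌋ = 22 → w; lat ⌊0.9024/0.0416667⌋ = 21 → v.

JI16wv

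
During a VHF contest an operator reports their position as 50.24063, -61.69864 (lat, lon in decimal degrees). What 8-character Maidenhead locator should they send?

FO90df67

Offset from 180°W / 90°S: lon 118.30136°, lat 140.24063°.
Field: 118.30136/20 → 5 → F, 140.24063/10 → 14 → O; chars FO.
Square: 18.30136/2 → 9, 0.24063/1 → 0; chars 90.
Subsquare: 0.30136/0.0833333 → 3 → d, 0.24063/0.0416667 → 5 → f; chars df.
Extended square: 0.05136/0.00833333 → 6, 0.03230/0.00416667 → 7; chars 67.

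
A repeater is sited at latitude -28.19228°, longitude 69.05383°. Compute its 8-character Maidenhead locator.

MG41mt63

Add 180° to longitude and 90° to latitude: 249.05383, 61.80772.
Field: 249.05383/20 → 12 → M, 61.80772/10 → 6 → G; chars MG.
Square: 9.05383/2 → 4, 1.80772/1 → 1; chars 41.
Subsquare: 1.05383/0.0833333 → 12 → m, 0.80772/0.0416667 → 19 → t; chars mt.
Extended square: 0.05383/0.00833333 → 6, 0.01605/0.00416667 → 3; chars 63.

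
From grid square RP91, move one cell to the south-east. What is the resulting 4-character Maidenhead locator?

AP00

Longitude square 9; +1 → 10, wraps to 0, carry into field.
Longitude field R = 17; +1 → 18, wraps to 0 = A, wrapping around the antimeridian.
Latitude square 1; −1 → 0.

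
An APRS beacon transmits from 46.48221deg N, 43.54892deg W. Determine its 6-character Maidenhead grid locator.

GN86fl

Add 180° to longitude and 90° to latitude: 136.4511, 136.4822.
Field: lon ⌊136.4511/20⌋ = 6 → G; lat ⌊136.4822/10⌋ = 13 → N.
Square: lon ⌊16.4511/2⌋ = 8; lat ⌊6.4822/1⌋ = 6.
Subsquare: lon ⌊0.4511/0.0833333⌋ = 5 → f; lat ⌊0.4822/0.0416667⌋ = 11 → l.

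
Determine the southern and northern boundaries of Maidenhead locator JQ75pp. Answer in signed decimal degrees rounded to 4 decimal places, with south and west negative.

75.6250, 75.6667

Field J=9, Q=16: +9·20° lon, +16·10° lat → SW at lon 0°, lat 70°.
Square 7, 5: +7·2° lon, +5·1° lat → SW at lon 14°, lat 75°.
Subsquare p=15, p=15: +15·0.0833333° lon, +15·0.0416667° lat → SW at lon 15.25°, lat 75.625°.
Cell spans 0.0833333° lon × 0.0416667° lat.
south 75.6250, north 75.6667.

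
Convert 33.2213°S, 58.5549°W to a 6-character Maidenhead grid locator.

GF06rs

Offset from 180°W / 90°S: lon 121.4451°, lat 56.7787°.
Field: lon ⌊121.4451/20⌋ = 6 → G; lat ⌊56.7787/10⌋ = 5 → F.
Square: lon ⌊1.4451/2⌋ = 0; lat ⌊6.7787/1⌋ = 6.
Subsquare: lon ⌊1.4451/0.0833333⌋ = 17 → r; lat ⌊0.7787/0.0416667⌋ = 18 → s.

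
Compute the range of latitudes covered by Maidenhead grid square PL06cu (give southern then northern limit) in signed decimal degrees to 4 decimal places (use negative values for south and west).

Field P=15, L=11: +15·20° lon, +11·10° lat → SW at lon 120°, lat 20°.
Square 0, 6: +0·2° lon, +6·1° lat → SW at lon 120°, lat 26°.
Subsquare c=2, u=20: +2·0.0833333° lon, +20·0.0416667° lat → SW at lon 120.167°, lat 26.8333°.
Cell spans 0.0833333° lon × 0.0416667° lat.
south 26.8333, north 26.8750.

26.8333, 26.8750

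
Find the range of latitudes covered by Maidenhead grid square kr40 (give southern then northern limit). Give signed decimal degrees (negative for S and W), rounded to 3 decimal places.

Field K=10, R=17: +10·20° lon, +17·10° lat → SW at lon 20°, lat 80°.
Square 4, 0: +4·2° lon, +0·1° lat → SW at lon 28°, lat 80°.
Cell spans 2° lon × 1° lat.
south 80.000, north 81.000.

80.000, 81.000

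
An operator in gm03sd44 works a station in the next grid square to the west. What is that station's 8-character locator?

Longitude extended square 4; −1 → 3.
The latitude characters are unchanged.

GM03sd34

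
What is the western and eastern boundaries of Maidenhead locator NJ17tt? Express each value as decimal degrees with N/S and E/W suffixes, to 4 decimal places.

Field N=13, J=9: +13·20° lon, +9·10° lat → SW at lon 80°, lat 0°.
Square 1, 7: +1·2° lon, +7·1° lat → SW at lon 82°, lat 7°.
Subsquare t=19, t=19: +19·0.0833333° lon, +19·0.0416667° lat → SW at lon 83.5833°, lat 7.79167°.
Cell spans 0.0833333° lon × 0.0416667° lat.
west 83.5833° E, east 83.6667° E.

83.5833° E, 83.6667° E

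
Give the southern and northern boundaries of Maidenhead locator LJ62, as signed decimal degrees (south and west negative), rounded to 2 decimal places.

2.00, 3.00

Field L=11, J=9: +11·20° lon, +9·10° lat → SW at lon 40°, lat 0°.
Square 6, 2: +6·2° lon, +2·1° lat → SW at lon 52°, lat 2°.
Cell spans 2° lon × 1° lat.
south 2.00, north 3.00.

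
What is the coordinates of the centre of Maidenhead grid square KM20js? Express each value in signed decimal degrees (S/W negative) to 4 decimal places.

30.7708, 24.7917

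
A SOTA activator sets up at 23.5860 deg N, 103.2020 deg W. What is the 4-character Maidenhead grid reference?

Shift to the Maidenhead origin (180°W, 90°S): lon 76.80, lat 113.59.
Field: lon ⌊76.80/20⌋ = 3 → D; lat ⌊113.59/10⌋ = 11 → L.
Square: lon ⌊16.80/2⌋ = 8; lat ⌊3.59/1⌋ = 3.

DL83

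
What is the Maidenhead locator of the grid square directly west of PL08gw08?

PL08fw98

Longitude extended square 0; −1 → -1, wraps to 9, carry into subsquare.
Longitude subsquare g = 6; −1 → 5 = f.
The latitude characters are unchanged.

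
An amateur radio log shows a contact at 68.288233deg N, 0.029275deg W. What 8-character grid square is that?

IP98xg69

Shift to the Maidenhead origin (180°W, 90°S): lon 179.97072, lat 158.28823.
Field: lon ⌊179.97072/20⌋ = 8 → I; lat ⌊158.28823/10⌋ = 15 → P.
Square: lon ⌊19.97072/2⌋ = 9; lat ⌊8.28823/1⌋ = 8.
Subsquare: lon ⌊1.97072/0.0833333⌋ = 23 → x; lat ⌊0.28823/0.0416667⌋ = 6 → g.
Extended square: lon ⌊0.05406/0.00833333⌋ = 6; lat ⌊0.03823/0.00416667⌋ = 9.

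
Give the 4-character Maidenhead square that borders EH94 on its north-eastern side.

FH05

Longitude square 9; +1 → 10, wraps to 0, carry into field.
Longitude field E = 4; +1 → 5 = F.
Latitude square 4; +1 → 5.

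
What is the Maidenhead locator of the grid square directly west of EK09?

Longitude square 0; −1 → -1, wraps to 9, carry into field.
Longitude field E = 4; −1 → 3 = D.
The latitude characters are unchanged.

DK99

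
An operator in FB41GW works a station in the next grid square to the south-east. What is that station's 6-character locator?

FB41hv

Longitude subsquare g = 6; +1 → 7 = h.
Latitude subsquare w = 22; −1 → 21 = v.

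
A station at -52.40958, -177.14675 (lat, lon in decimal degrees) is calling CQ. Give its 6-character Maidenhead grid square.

AD17ko

Shift to the Maidenhead origin (180°W, 90°S): lon 2.8533, lat 37.5904.
Field: 2.8533/20 → 0 → A, 37.5904/10 → 3 → D; chars AD.
Square: 2.8533/2 → 1, 7.5904/1 → 7; chars 17.
Subsquare: 0.8533/0.0833333 → 10 → k, 0.5904/0.0416667 → 14 → o; chars ko.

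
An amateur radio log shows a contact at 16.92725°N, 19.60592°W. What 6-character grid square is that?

Offset from 180°W / 90°S: lon 160.3941°, lat 106.9273°.
Field (20°×10°, letters A–R): lon ⌊160.3941/20⌋ = 8 → I; lat ⌊106.9273/10⌋ = 10 → K.
Square (2°×1°, digits 0–9): lon ⌊0.3941/2⌋ = 0; lat ⌊6.9273/1⌋ = 6.
Subsquare (5′×2.5′, letters a–x): lon ⌊0.3941/0.0833333⌋ = 4 → e; lat ⌊0.9273/0.0416667⌋ = 22 → w.

IK06ew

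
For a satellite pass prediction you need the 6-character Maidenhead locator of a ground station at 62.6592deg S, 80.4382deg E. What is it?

NC07fi

Add 180° to longitude and 90° to latitude: 260.4382, 27.3408.
Field: lon ⌊260.4382/20⌋ = 13 → N; lat ⌊27.3408/10⌋ = 2 → C.
Square: lon ⌊0.4382/2⌋ = 0; lat ⌊7.3408/1⌋ = 7.
Subsquare: lon ⌊0.4382/0.0833333⌋ = 5 → f; lat ⌊0.3408/0.0416667⌋ = 8 → i.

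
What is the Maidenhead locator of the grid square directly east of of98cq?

Longitude subsquare c = 2; +1 → 3 = d.
The latitude characters are unchanged.

OF98dq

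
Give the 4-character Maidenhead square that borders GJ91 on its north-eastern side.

Longitude square 9; +1 → 10, wraps to 0, carry into field.
Longitude field G = 6; +1 → 7 = H.
Latitude square 1; +1 → 2.

HJ02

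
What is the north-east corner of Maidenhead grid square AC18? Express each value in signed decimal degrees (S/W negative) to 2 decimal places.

-61.00, -176.00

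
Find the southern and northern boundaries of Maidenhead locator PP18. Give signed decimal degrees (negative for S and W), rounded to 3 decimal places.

Field P=15, P=15: +15·20° lon, +15·10° lat → SW at lon 120°, lat 60°.
Square 1, 8: +1·2° lon, +8·1° lat → SW at lon 122°, lat 68°.
Cell spans 2° lon × 1° lat.
south 68.000, north 69.000.

68.000, 69.000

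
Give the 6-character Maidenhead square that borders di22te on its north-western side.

DI22sf

Longitude subsquare t = 19; −1 → 18 = s.
Latitude subsquare e = 4; +1 → 5 = f.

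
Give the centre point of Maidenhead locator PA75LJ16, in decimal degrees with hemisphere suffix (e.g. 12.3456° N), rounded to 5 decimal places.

84.59792° S, 134.92917° E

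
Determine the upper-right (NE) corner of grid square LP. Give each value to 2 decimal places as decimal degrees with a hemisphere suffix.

Field L=11, P=15: +11·20° lon, +15·10° lat → SW at lon 40°, lat 60°.
Cell spans 20° lon × 10° lat. NE corner is SW corner plus one full cell.
latitude 70.00° N, longitude 60.00° E.

70.00° N, 60.00° E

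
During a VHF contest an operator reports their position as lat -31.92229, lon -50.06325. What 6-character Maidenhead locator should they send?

Add 180° to longitude and 90° to latitude: 129.9368, 58.0777.
Field: lon ⌊129.9368/20⌋ = 6 → G; lat ⌊58.0777/10⌋ = 5 → F.
Square: lon ⌊9.9368/2⌋ = 4; lat ⌊8.0777/1⌋ = 8.
Subsquare: lon ⌊1.9368/0.0833333⌋ = 23 → x; lat ⌊0.0777/0.0416667⌋ = 1 → b.

GF48xb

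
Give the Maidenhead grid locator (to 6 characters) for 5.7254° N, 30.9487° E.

Offset from 180°W / 90°S: lon 210.9487°, lat 95.7254°.
Field: lon ⌊210.9487/20⌋ = 10 → K; lat ⌊95.7254/10⌋ = 9 → J.
Square: lon ⌊10.9487/2⌋ = 5; lat ⌊5.7254/1⌋ = 5.
Subsquare: lon ⌊0.9487/0.0833333⌋ = 11 → l; lat ⌊0.7254/0.0416667⌋ = 17 → r.

KJ55lr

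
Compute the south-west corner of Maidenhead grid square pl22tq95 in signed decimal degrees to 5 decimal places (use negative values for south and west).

Field P=15, L=11: +15·20° lon, +11·10° lat → SW at lon 120°, lat 20°.
Square 2, 2: +2·2° lon, +2·1° lat → SW at lon 124°, lat 22°.
Subsquare t=19, q=16: +19·0.0833333° lon, +16·0.0416667° lat → SW at lon 125.583°, lat 22.6667°.
Extended square 9, 5: +9·0.00833333° lon, +5·0.00416667° lat → SW at lon 125.658°, lat 22.6875°.
latitude 22.68750, longitude 125.65833.

22.68750, 125.65833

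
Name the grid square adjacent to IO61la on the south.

Latitude subsquare a = 0; −1 → -1, wraps to 23 = x, carry into square.
Latitude square 1; −1 → 0.
The longitude characters are unchanged.

IO60lx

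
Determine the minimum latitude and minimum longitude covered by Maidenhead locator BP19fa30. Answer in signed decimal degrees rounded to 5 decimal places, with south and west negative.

Field B=1, P=15: +1·20° lon, +15·10° lat → SW at lon -160°, lat 60°.
Square 1, 9: +1·2° lon, +9·1° lat → SW at lon -158°, lat 69°.
Subsquare f=5, a=0: +5·0.0833333° lon, +0·0.0416667° lat → SW at lon -157.583°, lat 69°.
Extended square 3, 0: +3·0.00833333° lon, +0·0.00416667° lat → SW at lon -157.558°, lat 69°.
latitude 69.00000, longitude -157.55833.

69.00000, -157.55833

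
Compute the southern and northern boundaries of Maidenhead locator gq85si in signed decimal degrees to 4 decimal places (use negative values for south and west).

75.3333, 75.3750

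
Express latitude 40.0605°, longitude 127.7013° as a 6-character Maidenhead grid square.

PN30ub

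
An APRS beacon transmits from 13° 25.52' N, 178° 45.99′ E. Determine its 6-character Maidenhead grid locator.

RK93jk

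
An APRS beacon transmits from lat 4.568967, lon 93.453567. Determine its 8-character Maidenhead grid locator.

NJ64rn46

Shift to the Maidenhead origin (180°W, 90°S): lon 273.45357, lat 94.56897.
Field (20°×10°, letters A–R): lon ⌊273.45357/20⌋ = 13 → N; lat ⌊94.56897/10⌋ = 9 → J.
Square (2°×1°, digits 0–9): lon ⌊13.45357/2⌋ = 6; lat ⌊4.56897/1⌋ = 4.
Subsquare (5′×2.5′, letters a–x): lon ⌊1.45357/0.0833333⌋ = 17 → r; lat ⌊0.56897/0.0416667⌋ = 13 → n.
Extended square (30″×15″, digits 0–9): lon ⌊0.03690/0.00833333⌋ = 4; lat ⌊0.02730/0.00416667⌋ = 6.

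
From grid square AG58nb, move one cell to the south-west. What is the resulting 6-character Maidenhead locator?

AG58ma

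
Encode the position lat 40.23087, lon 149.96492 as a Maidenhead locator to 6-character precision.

QN40xf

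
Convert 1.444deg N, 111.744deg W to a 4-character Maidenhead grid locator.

DJ41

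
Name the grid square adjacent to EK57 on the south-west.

Longitude square 5; −1 → 4.
Latitude square 7; −1 → 6.

EK46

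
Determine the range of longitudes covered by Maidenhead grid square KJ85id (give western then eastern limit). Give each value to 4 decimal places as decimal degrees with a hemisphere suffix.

36.6667° E, 36.7500° E

Field K=10, J=9: +10·20° lon, +9·10° lat → SW at lon 20°, lat 0°.
Square 8, 5: +8·2° lon, +5·1° lat → SW at lon 36°, lat 5°.
Subsquare i=8, d=3: +8·0.0833333° lon, +3·0.0416667° lat → SW at lon 36.6667°, lat 5.125°.
Cell spans 0.0833333° lon × 0.0416667° lat.
west 36.6667° E, east 36.7500° E.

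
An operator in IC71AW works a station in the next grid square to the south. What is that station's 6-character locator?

Latitude subsquare w = 22; −1 → 21 = v.
The longitude characters are unchanged.

IC71av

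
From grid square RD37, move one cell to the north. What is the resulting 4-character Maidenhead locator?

RD38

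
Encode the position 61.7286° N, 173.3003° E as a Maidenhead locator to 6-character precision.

Add 180° to longitude and 90° to latitude: 353.3003, 151.7286.
Field: 353.3003/20 → 17 → R, 151.7286/10 → 15 → P; chars RP.
Square: 13.3003/2 → 6, 1.7286/1 → 1; chars 61.
Subsquare: 1.3003/0.0833333 → 15 → p, 0.7286/0.0416667 → 17 → r; chars pr.

RP61pr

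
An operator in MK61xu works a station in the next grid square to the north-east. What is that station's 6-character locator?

Longitude subsquare x = 23; +1 → 24, wraps to 0 = a, carry into square.
Longitude square 6; +1 → 7.
Latitude subsquare u = 20; +1 → 21 = v.

MK71av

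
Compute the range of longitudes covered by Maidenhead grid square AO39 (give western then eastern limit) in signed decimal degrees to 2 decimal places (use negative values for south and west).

-174.00, -172.00

Field A=0, O=14: +0·20° lon, +14·10° lat → SW at lon -180°, lat 50°.
Square 3, 9: +3·2° lon, +9·1° lat → SW at lon -174°, lat 59°.
Cell spans 2° lon × 1° lat.
west -174.00, east -172.00.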